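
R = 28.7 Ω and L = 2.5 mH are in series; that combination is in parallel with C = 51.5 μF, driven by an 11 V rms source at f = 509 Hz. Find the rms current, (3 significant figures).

1.75 A

ω = 2πf = 3198 rad/s
X_L = ωL = 8.00 Ω
X_C = 1/(ωC) = 6.07 Ω
Branch 1 (R+jX_L): Z₁ = 28.7 + j8.00 Ω, |Z₁| = 29.8 Ω
Branch 2 (−jX_C): Z₂ = −j6.07 Ω
Parallel: Z = Z₁Z₂/(Z₁+Z₂), |Z| = 6.29 Ω, ∠Z = -78.3°
I = V/|Z| = 11/6.29 = 1.75 A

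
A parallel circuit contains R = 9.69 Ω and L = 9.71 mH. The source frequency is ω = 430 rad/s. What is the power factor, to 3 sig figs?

0.396

X_L = ωL = 4.18 Ω
Parallel: admittances add. Y = 1/R + 1/(jωL)
Y = (0.103 − j0.240) S
|Y| = 0.261 S → |Z| = 1/|Y| = 3.83 Ω, ∠Z = −∠Y = 66.7°
cos φ = cos(66.7°) = 0.396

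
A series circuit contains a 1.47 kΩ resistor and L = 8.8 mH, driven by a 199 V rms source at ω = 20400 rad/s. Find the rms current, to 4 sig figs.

X_L = ωL = 179.5 Ω
Z = 1470 + j179.5 Ω
|Z| = √(1470² + 179.5²) = 1481 Ω
I = V/|Z| = 199/1481 = 134.4 mA

134.4 mA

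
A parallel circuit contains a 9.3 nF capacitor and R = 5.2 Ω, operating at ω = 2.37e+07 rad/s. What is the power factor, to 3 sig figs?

0.657

X_C = 1/(ωC) = 4.54 Ω
Parallel: admittances add. Y = 1/R + jωC
Y = (0.192 + j0.220) S
|Y| = 0.293 S → |Z| = 1/|Y| = 3.42 Ω, ∠Z = −∠Y = -48.9°
cos φ = cos(-48.9°) = 0.657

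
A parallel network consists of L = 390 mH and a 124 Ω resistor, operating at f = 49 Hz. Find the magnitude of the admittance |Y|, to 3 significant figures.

ω = 2πf = 307.9 rad/s
X_L = ωL = 120 Ω
Parallel: admittances add. Y = 1/R + 1/(jωL)
Y = (0.00806 − j0.00833) S
|Y| = 0.0116 S → |Z| = 1/|Y| = 86.3 Ω, ∠Z = −∠Y = 45.9°

11.6 mS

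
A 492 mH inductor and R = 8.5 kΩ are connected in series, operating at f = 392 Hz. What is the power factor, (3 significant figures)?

ω = 2πf = 2463 rad/s
X_L = ωL = 1210 Ω
Z = 8500 + j1210 Ω
|Z| = √(8500² + 1210²) = 8590 Ω
∠Z = arctan(1210/8500) = 8.11°
cos φ = cos(8.11°) = 0.990

0.990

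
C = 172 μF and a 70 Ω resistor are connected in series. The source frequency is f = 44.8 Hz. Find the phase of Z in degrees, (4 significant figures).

ω = 2πf = 281.5 rad/s
X_C = 1/(ωC) = 20.65 Ω
Z = 70.00 − j20.65 Ω
|Z| = √(70.00² + 20.65²) = 72.98 Ω
∠Z = arctan(-20.65/70.00) = -16.44°

-16.44°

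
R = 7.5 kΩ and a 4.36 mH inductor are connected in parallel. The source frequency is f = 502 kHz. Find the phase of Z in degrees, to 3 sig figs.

28.6°

ω = 2πf = 3.154e+06 rad/s
X_L = ωL = 13800 Ω
Parallel: admittances add. Y = 1/R + 1/(jωL)
Y = (0.000133 − j7.27e-05) S
|Y| = 0.000152 S → |Z| = 1/|Y| = 6580 Ω, ∠Z = −∠Y = 28.6°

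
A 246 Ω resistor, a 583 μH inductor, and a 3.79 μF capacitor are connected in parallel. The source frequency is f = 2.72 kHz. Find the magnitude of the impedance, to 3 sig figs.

27.9 Ω

ω = 2πf = 17090 rad/s
X_L = ωL = 9.96 Ω
X_C = 1/(ωC) = 15.4 Ω
Parallel: admittances add. Y = 1/R + 1/(jωL) + jωC
Y = (0.00407 − j0.0356) S
|Y| = 0.0358 S → |Z| = 1/|Y| = 27.9 Ω, ∠Z = −∠Y = 83.5°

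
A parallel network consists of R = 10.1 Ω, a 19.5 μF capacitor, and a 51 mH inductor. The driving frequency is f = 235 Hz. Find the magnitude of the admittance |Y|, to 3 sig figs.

ω = 2πf = 1477 rad/s
X_L = ωL = 75.3 Ω
X_C = 1/(ωC) = 34.7 Ω
Parallel: admittances add. Y = 1/R + 1/(jωL) + jωC
Y = (0.0990 + j0.0155) S
|Y| = 0.100 S → |Z| = 1/|Y| = 9.98 Ω, ∠Z = −∠Y = -8.90°

100 mS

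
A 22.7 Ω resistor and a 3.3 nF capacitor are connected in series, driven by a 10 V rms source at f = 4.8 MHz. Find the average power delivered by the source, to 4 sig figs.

3.684 W

ω = 2πf = 3.016e+07 rad/s
X_C = 1/(ωC) = 10.05 Ω
Z = 22.70 − j10.05 Ω
|Z| = √(22.70² + 10.05²) = 24.82 Ω
∠Z = arctan(-10.05/22.70) = -23.88°
I = V/|Z| = 402.8 mA
P = VI cos φ = 10 × 0.4028 × cos(-23.88°) = 3.684 W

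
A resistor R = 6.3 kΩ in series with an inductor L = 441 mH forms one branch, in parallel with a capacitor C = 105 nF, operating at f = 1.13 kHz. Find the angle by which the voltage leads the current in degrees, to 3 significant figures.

-79.4°

ω = 2πf = 7100 rad/s
X_L = ωL = 3130 Ω
X_C = 1/(ωC) = 1340 Ω
Branch 1 (R+jX_L): Z₁ = 6300 + j3130 Ω, |Z₁| = 7040 Ω
Branch 2 (−jX_C): Z₂ = −j1340 Ω
Parallel: Z = Z₁Z₂/(Z₁+Z₂), |Z| = 1440 Ω, ∠Z = -79.4°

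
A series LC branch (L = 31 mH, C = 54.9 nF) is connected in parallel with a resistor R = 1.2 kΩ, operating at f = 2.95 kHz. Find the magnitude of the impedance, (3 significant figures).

ω = 2πf = 18540 rad/s
X_L = ωL = 575 Ω
X_C = 1/(ωC) = 983 Ω
Branch 1: Z₁ = R = 1200 Ω
Branch 2 (series LC): Z₂ = j(X_L − X_C) = −j408 Ω
Parallel: Z = Z₁Z₂/(Z₁+Z₂), |Z| = 386 Ω, ∠Z = -71.2°

386 Ω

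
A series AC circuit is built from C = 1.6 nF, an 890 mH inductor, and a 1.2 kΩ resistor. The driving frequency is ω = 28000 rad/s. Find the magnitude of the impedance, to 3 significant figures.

X_L = ωL = 24900 Ω
X_C = 1/(ωC) = 22300 Ω
Net reactance X = X_L − X_C = 2600 Ω
Z = 1200 + j2600 Ω
|Z| = √(1200² + 2600²) = 2860 Ω

2860 Ω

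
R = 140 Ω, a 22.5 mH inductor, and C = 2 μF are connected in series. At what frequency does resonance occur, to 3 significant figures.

750 Hz

ω₀ = 1/√(LC) = 1/√(0.0225 × 2e-06) = 4714 rad/s
f₀ = ω₀/(2π) = 750 Hz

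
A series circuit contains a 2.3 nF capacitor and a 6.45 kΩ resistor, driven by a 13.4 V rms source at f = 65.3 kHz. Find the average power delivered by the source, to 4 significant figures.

ω = 2πf = 410300 rad/s
X_C = 1/(ωC) = 1060 Ω
Z = 6450 − j1060 Ω
|Z| = √(6450² + 1060²) = 6536 Ω
∠Z = arctan(-1060/6450) = -9.330°
I = V/|Z| = 2.050 mA
P = VI cos φ = 13.4 × 0.002050 × cos(-9.330°) = 27.11 mW

27.11 mW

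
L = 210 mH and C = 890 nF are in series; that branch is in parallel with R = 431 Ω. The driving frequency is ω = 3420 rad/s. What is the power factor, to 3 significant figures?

0.671

X_L = ωL = 718 Ω
X_C = 1/(ωC) = 329 Ω
Branch 1: Z₁ = R = 431 Ω
Branch 2 (series LC): Z₂ = j(X_L − X_C) = j390 Ω
Parallel: Z = Z₁Z₂/(Z₁+Z₂), |Z| = 289 Ω, ∠Z = 47.9°
cos φ = cos(47.9°) = 0.671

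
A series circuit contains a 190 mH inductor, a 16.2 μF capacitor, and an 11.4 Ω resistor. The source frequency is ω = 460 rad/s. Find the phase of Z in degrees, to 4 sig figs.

X_L = ωL = 87.40 Ω
X_C = 1/(ωC) = 134.2 Ω
Net reactance X = X_L − X_C = -46.79 Ω
Z = 11.40 − j46.79 Ω
|Z| = √(11.40² + 46.79²) = 48.16 Ω
∠Z = arctan(-46.79/11.40) = -76.31°

-76.31°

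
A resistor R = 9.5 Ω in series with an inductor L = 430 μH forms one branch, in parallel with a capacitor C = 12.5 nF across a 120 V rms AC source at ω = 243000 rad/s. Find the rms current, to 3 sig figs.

781 mA

X_L = ωL = 104 Ω
X_C = 1/(ωC) = 329 Ω
Branch 1 (R+jX_L): Z₁ = 9.50 + j104 Ω, |Z₁| = 105 Ω
Branch 2 (−jX_C): Z₂ = −j329 Ω
Parallel: Z = Z₁Z₂/(Z₁+Z₂), |Z| = 154 Ω, ∠Z = 82.4°
I = V/|Z| = 120/154 = 781 mA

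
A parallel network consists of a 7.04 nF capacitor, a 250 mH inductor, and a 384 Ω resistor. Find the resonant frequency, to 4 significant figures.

3.794 kHz

ω₀ = 1/√(LC) = 1/√(0.25 × 7.04e-09) = 23840 rad/s
f₀ = ω₀/(2π) = 3.794 kHz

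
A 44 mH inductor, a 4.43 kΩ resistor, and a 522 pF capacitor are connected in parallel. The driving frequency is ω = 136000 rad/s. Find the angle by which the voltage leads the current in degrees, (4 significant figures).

X_L = ωL = 5984 Ω
X_C = 1/(ωC) = 14090 Ω
Parallel: admittances add. Y = 1/R + 1/(jωL) + jωC
Y = (0.0002257 − j9.612e-05) S
|Y| = 0.0002453 S → |Z| = 1/|Y| = 4076 Ω, ∠Z = −∠Y = 23.06°

23.06°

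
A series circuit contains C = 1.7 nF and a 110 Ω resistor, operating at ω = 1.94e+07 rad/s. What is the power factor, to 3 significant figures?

0.964

X_C = 1/(ωC) = 30.3 Ω
Z = 110 − j30.3 Ω
|Z| = √(110² + 30.3²) = 114 Ω
∠Z = arctan(-30.3/110) = -15.4°
cos φ = cos(-15.4°) = 0.964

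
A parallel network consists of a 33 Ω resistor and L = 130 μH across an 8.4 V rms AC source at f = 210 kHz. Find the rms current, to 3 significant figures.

ω = 2πf = 1.319e+06 rad/s
X_L = ωL = 172 Ω
Parallel: admittances add. Y = 1/R + 1/(jωL)
Y = (0.0303 − j0.00583) S
|Y| = 0.0309 S → |Z| = 1/|Y| = 32.4 Ω, ∠Z = −∠Y = 10.9°
I = V/|Z| = 8.4/32.4 = 259 mA

259 mA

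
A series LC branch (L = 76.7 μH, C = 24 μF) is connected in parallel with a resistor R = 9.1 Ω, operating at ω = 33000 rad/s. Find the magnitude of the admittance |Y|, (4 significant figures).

X_L = ωL = 2.531 Ω
X_C = 1/(ωC) = 1.263 Ω
Branch 1: Z₁ = R = 9.100 Ω
Branch 2 (series LC): Z₂ = j(X_L − X_C) = j1.268 Ω
Parallel: Z = Z₁Z₂/(Z₁+Z₂), |Z| = 1.256 Ω, ∠Z = 82.06°
|Y| = 1/|Z| = 796.0 mS

796.0 mS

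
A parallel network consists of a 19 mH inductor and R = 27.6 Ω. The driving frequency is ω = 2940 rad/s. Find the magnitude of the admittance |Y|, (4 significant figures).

X_L = ωL = 55.86 Ω
Parallel: admittances add. Y = 1/R + 1/(jωL)
Y = (0.03623 − j0.01790) S
|Y| = 0.04041 S → |Z| = 1/|Y| = 24.74 Ω, ∠Z = −∠Y = 26.29°

40.41 mS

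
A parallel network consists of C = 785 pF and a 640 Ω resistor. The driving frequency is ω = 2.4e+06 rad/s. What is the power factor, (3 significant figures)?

0.638

X_C = 1/(ωC) = 531 Ω
Parallel: admittances add. Y = 1/R + jωC
Y = (0.00156 + j0.00188) S
|Y| = 0.00245 S → |Z| = 1/|Y| = 409 Ω, ∠Z = −∠Y = -50.3°
cos φ = cos(-50.3°) = 0.638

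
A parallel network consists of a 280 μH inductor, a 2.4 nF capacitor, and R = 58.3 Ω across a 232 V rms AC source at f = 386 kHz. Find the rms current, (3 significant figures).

ω = 2πf = 2.425e+06 rad/s
X_L = ωL = 679 Ω
X_C = 1/(ωC) = 172 Ω
Parallel: admittances add. Y = 1/R + 1/(jωL) + jωC
Y = (0.0172 + j0.00435) S
|Y| = 0.0177 S → |Z| = 1/|Y| = 56.5 Ω, ∠Z = −∠Y = -14.2°
I = V/|Z| = 232/56.5 = 4.11 A

4.11 A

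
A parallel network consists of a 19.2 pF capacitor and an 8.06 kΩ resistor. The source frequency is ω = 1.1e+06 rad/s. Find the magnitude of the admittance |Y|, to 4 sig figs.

X_C = 1/(ωC) = 47350 Ω
Parallel: admittances add. Y = 1/R + jωC
Y = (0.0001241 + j2.112e-05) S
|Y| = 0.0001259 S → |Z| = 1/|Y| = 7946 Ω, ∠Z = −∠Y = -9.661°

125.9 μS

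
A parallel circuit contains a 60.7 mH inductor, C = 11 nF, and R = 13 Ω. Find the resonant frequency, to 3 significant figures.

6.16 kHz

ω₀ = 1/√(LC) = 1/√(0.0607 × 1.1e-08) = 38700 rad/s
f₀ = ω₀/(2π) = 6.16 kHz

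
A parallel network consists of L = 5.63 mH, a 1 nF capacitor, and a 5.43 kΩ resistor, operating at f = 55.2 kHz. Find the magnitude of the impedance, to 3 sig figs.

4040 Ω

ω = 2πf = 346800 rad/s
X_L = ωL = 1950 Ω
X_C = 1/(ωC) = 2880 Ω
Parallel: admittances add. Y = 1/R + 1/(jωL) + jωC
Y = (0.000184 − j0.000165) S
|Y| = 0.000247 S → |Z| = 1/|Y| = 4040 Ω, ∠Z = −∠Y = 41.9°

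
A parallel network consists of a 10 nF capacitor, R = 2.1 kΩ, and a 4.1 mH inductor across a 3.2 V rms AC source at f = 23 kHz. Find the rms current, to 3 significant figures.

ω = 2πf = 144500 rad/s
X_L = ωL = 593 Ω
X_C = 1/(ωC) = 692 Ω
Parallel: admittances add. Y = 1/R + 1/(jωL) + jωC
Y = (0.000476 − j0.000243) S
|Y| = 0.000534 S → |Z| = 1/|Y| = 1870 Ω, ∠Z = −∠Y = 27.0°
I = V/|Z| = 3.2/1870 = 1.71 mA

1.71 mA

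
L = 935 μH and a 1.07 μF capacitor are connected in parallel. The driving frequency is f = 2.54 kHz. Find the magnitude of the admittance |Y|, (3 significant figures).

ω = 2πf = 15960 rad/s
X_L = ωL = 14.9 Ω
X_C = 1/(ωC) = 58.6 Ω
Parallel: admittances add. Y = 1/(jωL) + jωC
Y = (0 − j0.0499) S
|Y| = 0.0499 S → |Z| = 1/|Y| = 20.0 Ω, ∠Z = −∠Y = 90.0°

49.9 mS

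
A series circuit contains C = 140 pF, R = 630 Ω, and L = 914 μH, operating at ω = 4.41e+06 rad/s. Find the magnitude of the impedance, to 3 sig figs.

X_L = ωL = 4030 Ω
X_C = 1/(ωC) = 1620 Ω
Net reactance X = X_L − X_C = 2410 Ω
Z = 630 + j2410 Ω
|Z| = √(630² + 2410²) = 2490 Ω

2490 Ω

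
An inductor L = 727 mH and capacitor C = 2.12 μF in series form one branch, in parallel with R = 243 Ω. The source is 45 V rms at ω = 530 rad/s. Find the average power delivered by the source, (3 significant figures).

8.33 W

X_L = ωL = 385 Ω
X_C = 1/(ωC) = 890 Ω
Branch 1: Z₁ = R = 243 Ω
Branch 2 (series LC): Z₂ = j(X_L − X_C) = −j505 Ω
Parallel: Z = Z₁Z₂/(Z₁+Z₂), |Z| = 219 Ω, ∠Z = -25.7°
I = V/|Z| = 206 mA
P = VI cos φ = 45 × 0.206 × cos(-25.7°) = 8.33 W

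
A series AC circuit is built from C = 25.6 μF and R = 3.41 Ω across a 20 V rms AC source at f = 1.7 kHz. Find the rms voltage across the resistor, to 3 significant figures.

13.6 V

ω = 2πf = 10680 rad/s
X_C = 1/(ωC) = 3.66 Ω
Z = 3.41 − j3.66 Ω
|Z| = √(3.41² + 3.66²) = 5.00 Ω
I = V/|Z| = 4.00 A
V_R = I·|Z_R| = 4.00 × 3.41 = 13.6 V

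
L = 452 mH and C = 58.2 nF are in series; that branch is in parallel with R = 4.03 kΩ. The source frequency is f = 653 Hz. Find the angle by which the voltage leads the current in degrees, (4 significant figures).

ω = 2πf = 4103 rad/s
X_L = ωL = 1855 Ω
X_C = 1/(ωC) = 4188 Ω
Branch 1: Z₁ = R = 4030 Ω
Branch 2 (series LC): Z₂ = j(X_L − X_C) = −j2333 Ω
Parallel: Z = Z₁Z₂/(Z₁+Z₂), |Z| = 2019 Ω, ∠Z = -59.93°

-59.93°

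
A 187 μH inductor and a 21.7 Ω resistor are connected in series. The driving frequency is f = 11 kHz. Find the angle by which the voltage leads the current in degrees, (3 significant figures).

30.8°

ω = 2πf = 69120 rad/s
X_L = ωL = 12.9 Ω
Z = 21.7 + j12.9 Ω
|Z| = √(21.7² + 12.9²) = 25.3 Ω
∠Z = arctan(12.9/21.7) = 30.8°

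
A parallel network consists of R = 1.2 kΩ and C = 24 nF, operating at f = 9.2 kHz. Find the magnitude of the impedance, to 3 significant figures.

ω = 2πf = 57810 rad/s
X_C = 1/(ωC) = 721 Ω
Parallel: admittances add. Y = 1/R + jωC
Y = (0.000833 + j0.00139) S
|Y| = 0.00162 S → |Z| = 1/|Y| = 618 Ω, ∠Z = −∠Y = -59.0°

618 Ω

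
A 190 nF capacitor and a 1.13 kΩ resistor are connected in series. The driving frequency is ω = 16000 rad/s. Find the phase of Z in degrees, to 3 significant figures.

-16.2°

X_C = 1/(ωC) = 329 Ω
Z = 1130 − j329 Ω
|Z| = √(1130² + 329²) = 1180 Ω
∠Z = arctan(-329/1130) = -16.2°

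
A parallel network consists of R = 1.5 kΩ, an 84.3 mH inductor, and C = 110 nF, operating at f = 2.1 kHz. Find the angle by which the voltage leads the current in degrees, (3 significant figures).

-39.6°

ω = 2πf = 13190 rad/s
X_L = ωL = 1110 Ω
X_C = 1/(ωC) = 689 Ω
Parallel: admittances add. Y = 1/R + 1/(jωL) + jωC
Y = (0.000667 + j0.000552) S
|Y| = 0.000866 S → |Z| = 1/|Y| = 1160 Ω, ∠Z = −∠Y = -39.6°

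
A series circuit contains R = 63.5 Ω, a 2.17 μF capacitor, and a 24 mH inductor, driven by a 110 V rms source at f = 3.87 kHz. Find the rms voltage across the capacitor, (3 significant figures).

3.67 V

ω = 2πf = 24320 rad/s
X_L = ωL = 584 Ω
X_C = 1/(ωC) = 19.0 Ω
Net reactance X = X_L − X_C = 565 Ω
Z = 63.5 + j565 Ω
|Z| = √(63.5² + 565²) = 568 Ω
I = V/|Z| = 194 mA
V_C = I·|Z_C| = 0.194 × 19.0 = 3.67 V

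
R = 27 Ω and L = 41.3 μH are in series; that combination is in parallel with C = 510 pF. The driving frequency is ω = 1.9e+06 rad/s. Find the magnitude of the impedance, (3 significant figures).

89.8 Ω

X_L = ωL = 78.5 Ω
X_C = 1/(ωC) = 1030 Ω
Branch 1 (R+jX_L): Z₁ = 27.0 + j78.5 Ω, |Z₁| = 83.0 Ω
Branch 2 (−jX_C): Z₂ = −j1030 Ω
Parallel: Z = Z₁Z₂/(Z₁+Z₂), |Z| = 89.8 Ω, ∠Z = 69.4°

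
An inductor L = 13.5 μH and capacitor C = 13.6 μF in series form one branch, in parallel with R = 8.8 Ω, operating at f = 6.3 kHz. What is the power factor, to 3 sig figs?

ω = 2πf = 39580 rad/s
X_L = ωL = 0.534 Ω
X_C = 1/(ωC) = 1.86 Ω
Branch 1: Z₁ = R = 8.80 Ω
Branch 2 (series LC): Z₂ = j(X_L − X_C) = −j1.32 Ω
Parallel: Z = Z₁Z₂/(Z₁+Z₂), |Z| = 1.31 Ω, ∠Z = -81.4°
cos φ = cos(-81.4°) = 0.149

0.149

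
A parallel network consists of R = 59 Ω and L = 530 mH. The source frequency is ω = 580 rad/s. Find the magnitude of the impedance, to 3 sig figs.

57.9 Ω

X_L = ωL = 307 Ω
Parallel: admittances add. Y = 1/R + 1/(jωL)
Y = (0.0169 − j0.00325) S
|Y| = 0.0173 S → |Z| = 1/|Y| = 57.9 Ω, ∠Z = −∠Y = 10.9°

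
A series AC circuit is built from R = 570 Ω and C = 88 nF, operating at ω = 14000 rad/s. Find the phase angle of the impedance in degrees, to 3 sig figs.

X_C = 1/(ωC) = 812 Ω
Z = 570 − j812 Ω
|Z| = √(570² + 812²) = 992 Ω
∠Z = arctan(-812/570) = -54.9°

-54.9°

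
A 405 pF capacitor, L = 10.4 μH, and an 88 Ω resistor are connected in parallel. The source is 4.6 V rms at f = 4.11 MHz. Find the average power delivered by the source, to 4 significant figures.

ω = 2πf = 2.582e+07 rad/s
X_L = ωL = 268.6 Ω
X_C = 1/(ωC) = 95.61 Ω
Parallel: admittances add. Y = 1/R + 1/(jωL) + jωC
Y = (0.01136 + j0.006735) S
|Y| = 0.01321 S → |Z| = 1/|Y| = 75.70 Ω, ∠Z = −∠Y = -30.66°
I = V/|Z| = 60.76 mA
P = VI cos φ = 4.6 × 0.06076 × cos(-30.66°) = 240.5 mW

240.5 mW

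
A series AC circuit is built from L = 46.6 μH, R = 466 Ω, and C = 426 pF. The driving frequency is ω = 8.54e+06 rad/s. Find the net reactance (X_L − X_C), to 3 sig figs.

X_L = ωL = 398 Ω
X_C = 1/(ωC) = 275 Ω
X = 398 − 275 = 123 Ω

123 Ω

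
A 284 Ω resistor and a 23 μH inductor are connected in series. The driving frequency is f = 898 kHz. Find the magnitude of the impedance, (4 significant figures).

312.2 Ω

ω = 2πf = 5.642e+06 rad/s
X_L = ωL = 129.8 Ω
Z = 284.0 + j129.8 Ω
|Z| = √(284.0² + 129.8²) = 312.2 Ω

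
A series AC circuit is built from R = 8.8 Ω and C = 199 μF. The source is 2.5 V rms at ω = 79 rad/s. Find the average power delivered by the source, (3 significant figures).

X_C = 1/(ωC) = 63.6 Ω
Z = 8.80 − j63.6 Ω
|Z| = √(8.80² + 63.6²) = 64.2 Ω
∠Z = arctan(-63.6/8.80) = -82.1°
I = V/|Z| = 38.9 mA
P = VI cos φ = 2.5 × 0.0389 × cos(-82.1°) = 13.3 mW

13.3 mW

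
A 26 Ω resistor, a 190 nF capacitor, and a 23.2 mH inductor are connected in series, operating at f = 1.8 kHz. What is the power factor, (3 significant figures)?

ω = 2πf = 11310 rad/s
X_L = ωL = 262 Ω
X_C = 1/(ωC) = 465 Ω
Net reactance X = X_L − X_C = -203 Ω
Z = 26.0 − j203 Ω
|Z| = √(26.0² + 203²) = 205 Ω
∠Z = arctan(-203/26.0) = -82.7°
cos φ = cos(-82.7°) = 0.127

0.127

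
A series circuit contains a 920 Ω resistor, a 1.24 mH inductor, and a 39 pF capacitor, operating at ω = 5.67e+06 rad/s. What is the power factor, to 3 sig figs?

X_L = ωL = 7030 Ω
X_C = 1/(ωC) = 4520 Ω
Net reactance X = X_L − X_C = 2510 Ω
Z = 920 + j2510 Ω
|Z| = √(920² + 2510²) = 2670 Ω
∠Z = arctan(2510/920) = 69.9°
cos φ = cos(69.9°) = 0.344

0.344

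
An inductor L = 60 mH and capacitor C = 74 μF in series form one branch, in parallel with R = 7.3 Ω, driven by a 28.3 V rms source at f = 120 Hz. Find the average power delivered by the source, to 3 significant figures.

110 W

ω = 2πf = 754.0 rad/s
X_L = ωL = 45.2 Ω
X_C = 1/(ωC) = 17.9 Ω
Branch 1: Z₁ = R = 7.30 Ω
Branch 2 (series LC): Z₂ = j(X_L − X_C) = j27.3 Ω
Parallel: Z = Z₁Z₂/(Z₁+Z₂), |Z| = 7.05 Ω, ∠Z = 15.0°
I = V/|Z| = 4.01 A
P = VI cos φ = 28.3 × 4.01 × cos(15.0°) = 110 W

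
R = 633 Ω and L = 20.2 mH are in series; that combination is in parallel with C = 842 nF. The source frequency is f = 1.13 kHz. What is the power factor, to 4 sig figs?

0.2575

ω = 2πf = 7100 rad/s
X_L = ωL = 143.4 Ω
X_C = 1/(ωC) = 167.3 Ω
Branch 1 (R+jX_L): Z₁ = 633.0 + j143.4 Ω, |Z₁| = 649.0 Ω
Branch 2 (−jX_C): Z₂ = −j167.3 Ω
Parallel: Z = Z₁Z₂/(Z₁+Z₂), |Z| = 171.4 Ω, ∠Z = -75.08°
cos φ = cos(-75.08°) = 0.2575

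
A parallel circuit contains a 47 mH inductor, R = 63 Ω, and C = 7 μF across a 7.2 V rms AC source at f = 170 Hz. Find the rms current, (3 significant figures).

ω = 2πf = 1068 rad/s
X_L = ωL = 50.2 Ω
X_C = 1/(ωC) = 134 Ω
Parallel: admittances add. Y = 1/R + 1/(jωL) + jωC
Y = (0.0159 − j0.0124) S
|Y| = 0.0202 S → |Z| = 1/|Y| = 49.6 Ω, ∠Z = −∠Y = 38.1°
I = V/|Z| = 7.2/49.6 = 145 mA

145 mA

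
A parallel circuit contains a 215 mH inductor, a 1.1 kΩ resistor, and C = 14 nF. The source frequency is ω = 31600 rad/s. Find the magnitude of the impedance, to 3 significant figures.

X_L = ωL = 6790 Ω
X_C = 1/(ωC) = 2260 Ω
Parallel: admittances add. Y = 1/R + 1/(jωL) + jωC
Y = (0.000909 + j0.000295) S
|Y| = 0.000956 S → |Z| = 1/|Y| = 1050 Ω, ∠Z = −∠Y = -18.0°

1050 Ω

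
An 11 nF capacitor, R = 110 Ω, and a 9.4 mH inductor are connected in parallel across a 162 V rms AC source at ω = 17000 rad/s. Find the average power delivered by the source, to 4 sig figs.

X_L = ωL = 159.8 Ω
X_C = 1/(ωC) = 5348 Ω
Parallel: admittances add. Y = 1/R + 1/(jωL) + jωC
Y = (0.009091 − j0.006071) S
|Y| = 0.01093 S → |Z| = 1/|Y| = 91.48 Ω, ∠Z = −∠Y = 33.73°
I = V/|Z| = 1.771 A
P = VI cos φ = 162 × 1.771 × cos(33.73°) = 238.6 W

238.6 W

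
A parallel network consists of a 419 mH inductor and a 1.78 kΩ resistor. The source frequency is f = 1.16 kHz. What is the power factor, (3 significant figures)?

0.864

ω = 2πf = 7288 rad/s
X_L = ωL = 3050 Ω
Parallel: admittances add. Y = 1/R + 1/(jωL)
Y = (0.000562 − j0.000327) S
|Y| = 0.000650 S → |Z| = 1/|Y| = 1540 Ω, ∠Z = −∠Y = 30.2°
cos φ = cos(30.2°) = 0.864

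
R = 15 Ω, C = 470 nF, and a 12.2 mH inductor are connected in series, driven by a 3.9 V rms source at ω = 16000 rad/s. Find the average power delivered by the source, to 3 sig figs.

55.7 mW

X_L = ωL = 195 Ω
X_C = 1/(ωC) = 133 Ω
Net reactance X = X_L − X_C = 62.2 Ω
Z = 15.0 + j62.2 Ω
|Z| = √(15.0² + 62.2²) = 64.0 Ω
∠Z = arctan(62.2/15.0) = 76.4°
I = V/|Z| = 60.9 mA
P = VI cos φ = 3.9 × 0.0609 × cos(76.4°) = 55.7 mW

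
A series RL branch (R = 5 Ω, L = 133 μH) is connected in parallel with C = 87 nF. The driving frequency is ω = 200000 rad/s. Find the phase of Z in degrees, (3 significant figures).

X_L = ωL = 26.6 Ω
X_C = 1/(ωC) = 57.5 Ω
Branch 1 (R+jX_L): Z₁ = 5.00 + j26.6 Ω, |Z₁| = 27.1 Ω
Branch 2 (−jX_C): Z₂ = −j57.5 Ω
Parallel: Z = Z₁Z₂/(Z₁+Z₂), |Z| = 49.7 Ω, ∠Z = 70.2°

70.2°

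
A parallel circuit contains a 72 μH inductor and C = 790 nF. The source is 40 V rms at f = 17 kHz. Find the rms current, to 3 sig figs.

ω = 2πf = 106800 rad/s
X_L = ωL = 7.69 Ω
X_C = 1/(ωC) = 11.9 Ω
Parallel: admittances add. Y = 1/(jωL) + jωC
Y = (0 − j0.0456) S
|Y| = 0.0456 S → |Z| = 1/|Y| = 21.9 Ω, ∠Z = −∠Y = 90.0°
I = V/|Z| = 40/21.9 = 1.83 A

1.83 A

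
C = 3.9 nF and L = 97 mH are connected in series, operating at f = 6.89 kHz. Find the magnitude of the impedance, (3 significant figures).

1720 Ω

ω = 2πf = 43290 rad/s
X_L = ωL = 4200 Ω
X_C = 1/(ωC) = 5920 Ω
Net reactance X = X_L − X_C = -1720 Ω
Z = − j1720 Ω
|Z| = √(0² + 1720²) = 1720 Ω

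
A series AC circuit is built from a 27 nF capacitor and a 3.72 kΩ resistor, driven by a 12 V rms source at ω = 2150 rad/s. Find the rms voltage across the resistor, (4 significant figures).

X_C = 1/(ωC) = 17230 Ω
Z = 3720 − j17230 Ω
|Z| = √(3720² + 17230²) = 17620 Ω
I = V/|Z| = 680.9 μA
V_R = I·|Z_R| = 0.0006809 × 3720 = 2.533 V

2.533 V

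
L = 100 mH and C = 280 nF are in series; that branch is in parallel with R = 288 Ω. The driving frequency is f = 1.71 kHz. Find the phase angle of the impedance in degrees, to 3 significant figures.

ω = 2πf = 10740 rad/s
X_L = ωL = 1070 Ω
X_C = 1/(ωC) = 332 Ω
Branch 1: Z₁ = R = 288 Ω
Branch 2 (series LC): Z₂ = j(X_L − X_C) = j742 Ω
Parallel: Z = Z₁Z₂/(Z₁+Z₂), |Z| = 268 Ω, ∠Z = 21.2°

21.2°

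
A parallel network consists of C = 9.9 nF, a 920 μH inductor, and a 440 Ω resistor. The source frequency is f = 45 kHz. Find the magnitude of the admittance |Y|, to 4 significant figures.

2.502 mS

ω = 2πf = 282700 rad/s
X_L = ωL = 260.1 Ω
X_C = 1/(ωC) = 357.3 Ω
Parallel: admittances add. Y = 1/R + 1/(jωL) + jωC
Y = (0.002273 − j0.001045) S
|Y| = 0.002502 S → |Z| = 1/|Y| = 399.8 Ω, ∠Z = −∠Y = 24.70°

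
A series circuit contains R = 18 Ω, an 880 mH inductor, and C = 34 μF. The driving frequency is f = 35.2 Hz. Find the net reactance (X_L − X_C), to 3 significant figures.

ω = 2πf = 221.2 rad/s
X_L = ωL = 195 Ω
X_C = 1/(ωC) = 133 Ω
X = 195 − 133 = 61.6 Ω

61.6 Ω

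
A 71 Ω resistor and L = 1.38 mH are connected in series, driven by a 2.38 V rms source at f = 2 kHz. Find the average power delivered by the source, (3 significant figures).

75.3 mW

ω = 2πf = 12570 rad/s
X_L = ωL = 17.3 Ω
Z = 71.0 + j17.3 Ω
|Z| = √(71.0² + 17.3²) = 73.1 Ω
∠Z = arctan(17.3/71.0) = 13.7°
I = V/|Z| = 32.6 mA
P = VI cos φ = 2.38 × 0.0326 × cos(13.7°) = 75.3 mW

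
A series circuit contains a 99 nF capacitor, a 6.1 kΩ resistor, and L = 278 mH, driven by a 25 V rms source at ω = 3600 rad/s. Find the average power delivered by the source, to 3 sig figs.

X_L = ωL = 1000 Ω
X_C = 1/(ωC) = 2810 Ω
Net reactance X = X_L − X_C = -1810 Ω
Z = 6100 − j1810 Ω
|Z| = √(6100² + 1810²) = 6360 Ω
∠Z = arctan(-1810/6100) = -16.5°
I = V/|Z| = 3.93 mA
P = VI cos φ = 25 × 0.00393 × cos(-16.5°) = 94.2 mW

94.2 mW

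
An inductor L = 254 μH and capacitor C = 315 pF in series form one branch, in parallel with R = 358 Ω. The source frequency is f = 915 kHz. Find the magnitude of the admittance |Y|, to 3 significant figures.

3.00 mS

ω = 2πf = 5.749e+06 rad/s
X_L = ωL = 1460 Ω
X_C = 1/(ωC) = 552 Ω
Branch 1: Z₁ = R = 358 Ω
Branch 2 (series LC): Z₂ = j(X_L − X_C) = j908 Ω
Parallel: Z = Z₁Z₂/(Z₁+Z₂), |Z| = 333 Ω, ∠Z = 21.5°
|Y| = 1/|Z| = 3.00 mS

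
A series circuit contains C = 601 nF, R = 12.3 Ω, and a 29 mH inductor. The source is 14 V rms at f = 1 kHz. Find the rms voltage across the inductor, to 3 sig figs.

30.5 V

ω = 2πf = 6283 rad/s
X_L = ωL = 182 Ω
X_C = 1/(ωC) = 265 Ω
Net reactance X = X_L − X_C = -82.6 Ω
Z = 12.3 − j82.6 Ω
|Z| = √(12.3² + 82.6²) = 83.5 Ω
I = V/|Z| = 168 mA
V_L = I·|Z_L| = 0.168 × 182 = 30.5 V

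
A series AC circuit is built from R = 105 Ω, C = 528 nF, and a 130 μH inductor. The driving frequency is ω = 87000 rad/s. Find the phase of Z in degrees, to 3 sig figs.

X_L = ωL = 11.3 Ω
X_C = 1/(ωC) = 21.8 Ω
Net reactance X = X_L − X_C = -10.5 Ω
Z = 105 − j10.5 Ω
|Z| = √(105² + 10.5²) = 106 Ω
∠Z = arctan(-10.5/105) = -5.69°

-5.69°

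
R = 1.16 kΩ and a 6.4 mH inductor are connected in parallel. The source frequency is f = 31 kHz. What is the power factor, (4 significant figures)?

0.7321

ω = 2πf = 194800 rad/s
X_L = ωL = 1247 Ω
Parallel: admittances add. Y = 1/R + 1/(jωL)
Y = (0.0008621 − j0.0008022) S
|Y| = 0.001178 S → |Z| = 1/|Y| = 849.2 Ω, ∠Z = −∠Y = 42.94°
cos φ = cos(42.94°) = 0.7321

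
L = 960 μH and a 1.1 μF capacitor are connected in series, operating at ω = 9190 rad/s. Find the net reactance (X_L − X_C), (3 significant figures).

X_L = ωL = 8.82 Ω
X_C = 1/(ωC) = 98.9 Ω
X = 8.82 − 98.9 = -90.1 Ω

-90.1 Ω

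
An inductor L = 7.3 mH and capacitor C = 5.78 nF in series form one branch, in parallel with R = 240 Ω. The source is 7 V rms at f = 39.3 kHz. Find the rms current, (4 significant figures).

29.85 mA

ω = 2πf = 246900 rad/s
X_L = ωL = 1803 Ω
X_C = 1/(ωC) = 700.6 Ω
Branch 1: Z₁ = R = 240.0 Ω
Branch 2 (series LC): Z₂ = j(X_L − X_C) = j1102 Ω
Parallel: Z = Z₁Z₂/(Z₁+Z₂), |Z| = 234.5 Ω, ∠Z = 12.29°
I = V/|Z| = 7/234.5 = 29.85 mA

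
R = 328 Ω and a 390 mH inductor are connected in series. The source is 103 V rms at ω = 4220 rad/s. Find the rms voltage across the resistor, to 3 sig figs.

20.1 V

X_L = ωL = 1650 Ω
Z = 328 + j1650 Ω
|Z| = √(328² + 1650²) = 1680 Ω
I = V/|Z| = 61.4 mA
V_R = I·|Z_R| = 0.0614 × 328 = 20.1 V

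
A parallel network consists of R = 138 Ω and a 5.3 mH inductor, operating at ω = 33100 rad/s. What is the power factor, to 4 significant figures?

0.7860

X_L = ωL = 175.4 Ω
Parallel: admittances add. Y = 1/R + 1/(jωL)
Y = (0.007246 − j0.005700) S
|Y| = 0.009220 S → |Z| = 1/|Y| = 108.5 Ω, ∠Z = −∠Y = 38.19°
cos φ = cos(38.19°) = 0.7860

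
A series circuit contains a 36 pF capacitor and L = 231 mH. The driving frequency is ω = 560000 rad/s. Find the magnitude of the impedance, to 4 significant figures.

X_L = ωL = 129400 Ω
X_C = 1/(ωC) = 49600 Ω
Net reactance X = X_L − X_C = 79760 Ω
Z = j79760 Ω
|Z| = √(0² + 79760²) = 79760 Ω

79760 Ω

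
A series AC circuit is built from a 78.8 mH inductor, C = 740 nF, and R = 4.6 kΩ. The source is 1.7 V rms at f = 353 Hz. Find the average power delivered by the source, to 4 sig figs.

ω = 2πf = 2218 rad/s
X_L = ωL = 174.8 Ω
X_C = 1/(ωC) = 609.3 Ω
Net reactance X = X_L − X_C = -434.5 Ω
Z = 4600 − j434.5 Ω
|Z| = √(4600² + 434.5²) = 4620 Ω
∠Z = arctan(-434.5/4600) = -5.396°
I = V/|Z| = 367.9 μA
P = VI cos φ = 1.7 × 0.0003679 × cos(-5.396°) = 622.7 μW

622.7 μW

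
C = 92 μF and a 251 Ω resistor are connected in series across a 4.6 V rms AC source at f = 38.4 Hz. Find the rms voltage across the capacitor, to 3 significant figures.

ω = 2πf = 241.3 rad/s
X_C = 1/(ωC) = 45.1 Ω
Z = 251 − j45.1 Ω
|Z| = √(251² + 45.1²) = 255 Ω
I = V/|Z| = 18.0 mA
V_C = I·|Z_C| = 0.0180 × 45.1 = 0.813 V

0.813 V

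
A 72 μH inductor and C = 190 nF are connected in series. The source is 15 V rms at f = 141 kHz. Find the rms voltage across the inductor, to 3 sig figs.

16.5 V

ω = 2πf = 885900 rad/s
X_L = ωL = 63.8 Ω
X_C = 1/(ωC) = 5.94 Ω
Net reactance X = X_L − X_C = 57.8 Ω
Z = j57.8 Ω
|Z| = √(0² + 57.8²) = 57.8 Ω
I = V/|Z| = 259 mA
V_L = I·|Z_L| = 0.259 × 63.8 = 16.5 V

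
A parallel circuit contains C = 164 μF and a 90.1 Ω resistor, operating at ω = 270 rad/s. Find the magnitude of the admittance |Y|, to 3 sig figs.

X_C = 1/(ωC) = 22.6 Ω
Parallel: admittances add. Y = 1/R + jωC
Y = (0.0111 + j0.0443) S
|Y| = 0.0456 S → |Z| = 1/|Y| = 21.9 Ω, ∠Z = −∠Y = -75.9°

45.6 mS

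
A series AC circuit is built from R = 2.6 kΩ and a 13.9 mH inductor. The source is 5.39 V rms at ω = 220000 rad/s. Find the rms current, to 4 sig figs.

1.343 mA

X_L = ωL = 3058 Ω
Z = 2600 + j3058 Ω
|Z| = √(2600² + 3058²) = 4014 Ω
I = V/|Z| = 5.39/4014 = 1.343 mA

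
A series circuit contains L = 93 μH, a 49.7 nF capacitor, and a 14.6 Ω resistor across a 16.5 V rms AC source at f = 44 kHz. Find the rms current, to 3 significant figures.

ω = 2πf = 276500 rad/s
X_L = ωL = 25.7 Ω
X_C = 1/(ωC) = 72.8 Ω
Net reactance X = X_L − X_C = -47.1 Ω
Z = 14.6 − j47.1 Ω
|Z| = √(14.6² + 47.1²) = 49.3 Ω
I = V/|Z| = 16.5/49.3 = 335 mA

335 mA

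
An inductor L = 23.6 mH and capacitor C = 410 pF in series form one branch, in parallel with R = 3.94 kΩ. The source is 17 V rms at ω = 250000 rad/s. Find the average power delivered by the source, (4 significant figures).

73.35 mW

X_L = ωL = 5900 Ω
X_C = 1/(ωC) = 9756 Ω
Branch 1: Z₁ = R = 3940 Ω
Branch 2 (series LC): Z₂ = j(X_L − X_C) = −j3856 Ω
Parallel: Z = Z₁Z₂/(Z₁+Z₂), |Z| = 2756 Ω, ∠Z = -45.62°
I = V/|Z| = 6.169 mA
P = VI cos φ = 17 × 0.006169 × cos(-45.62°) = 73.35 mW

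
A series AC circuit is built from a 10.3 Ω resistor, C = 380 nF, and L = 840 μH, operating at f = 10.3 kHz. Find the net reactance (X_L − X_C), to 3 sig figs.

13.7 Ω

ω = 2πf = 64720 rad/s
X_L = ωL = 54.4 Ω
X_C = 1/(ωC) = 40.7 Ω
X = 54.4 − 40.7 = 13.7 Ω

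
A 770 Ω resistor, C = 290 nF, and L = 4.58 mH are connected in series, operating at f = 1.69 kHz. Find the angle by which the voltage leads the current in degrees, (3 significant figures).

ω = 2πf = 10620 rad/s
X_L = ωL = 48.6 Ω
X_C = 1/(ωC) = 325 Ω
Net reactance X = X_L − X_C = -276 Ω
Z = 770 − j276 Ω
|Z| = √(770² + 276²) = 818 Ω
∠Z = arctan(-276/770) = -19.7°

-19.7°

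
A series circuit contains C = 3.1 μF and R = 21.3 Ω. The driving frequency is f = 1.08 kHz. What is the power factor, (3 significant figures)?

ω = 2πf = 6786 rad/s
X_C = 1/(ωC) = 47.5 Ω
Z = 21.3 − j47.5 Ω
|Z| = √(21.3² + 47.5²) = 52.1 Ω
∠Z = arctan(-47.5/21.3) = -65.9°
cos φ = cos(-65.9°) = 0.409

0.409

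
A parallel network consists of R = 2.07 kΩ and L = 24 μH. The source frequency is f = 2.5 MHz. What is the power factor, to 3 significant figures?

0.179

ω = 2πf = 1.571e+07 rad/s
X_L = ωL = 377 Ω
Parallel: admittances add. Y = 1/R + 1/(jωL)
Y = (0.000483 − j0.00265) S
|Y| = 0.00270 S → |Z| = 1/|Y| = 371 Ω, ∠Z = −∠Y = 79.7°
cos φ = cos(79.7°) = 0.179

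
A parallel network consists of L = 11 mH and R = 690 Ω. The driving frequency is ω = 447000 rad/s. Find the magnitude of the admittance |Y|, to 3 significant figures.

1.46 mS

X_L = ωL = 4920 Ω
Parallel: admittances add. Y = 1/R + 1/(jωL)
Y = (0.00145 − j0.000203) S
|Y| = 0.00146 S → |Z| = 1/|Y| = 683 Ω, ∠Z = −∠Y = 7.99°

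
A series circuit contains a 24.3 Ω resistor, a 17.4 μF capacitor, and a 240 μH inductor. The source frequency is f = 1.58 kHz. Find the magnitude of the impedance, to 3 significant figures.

ω = 2πf = 9927 rad/s
X_L = ωL = 2.38 Ω
X_C = 1/(ωC) = 5.79 Ω
Net reactance X = X_L − X_C = -3.41 Ω
Z = 24.3 − j3.41 Ω
|Z| = √(24.3² + 3.41²) = 24.5 Ω

24.5 Ω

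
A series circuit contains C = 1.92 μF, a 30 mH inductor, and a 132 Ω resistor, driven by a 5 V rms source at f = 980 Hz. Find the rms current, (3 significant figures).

30.2 mA

ω = 2πf = 6158 rad/s
X_L = ωL = 185 Ω
X_C = 1/(ωC) = 84.6 Ω
Net reactance X = X_L − X_C = 100 Ω
Z = 132 + j100 Ω
|Z| = √(132² + 100²) = 166 Ω
I = V/|Z| = 5/166 = 30.2 mA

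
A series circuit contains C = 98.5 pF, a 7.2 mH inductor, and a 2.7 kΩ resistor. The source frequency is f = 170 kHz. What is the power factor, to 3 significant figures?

ω = 2πf = 1.068e+06 rad/s
X_L = ωL = 7690 Ω
X_C = 1/(ωC) = 9500 Ω
Net reactance X = X_L − X_C = -1810 Ω
Z = 2700 − j1810 Ω
|Z| = √(2700² + 1810²) = 3250 Ω
∠Z = arctan(-1810/2700) = -33.9°
cos φ = cos(-33.9°) = 0.830

0.830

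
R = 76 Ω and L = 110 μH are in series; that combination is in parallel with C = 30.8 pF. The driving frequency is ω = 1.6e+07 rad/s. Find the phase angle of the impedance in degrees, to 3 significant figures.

X_L = ωL = 1760 Ω
X_C = 1/(ωC) = 2030 Ω
Branch 1 (R+jX_L): Z₁ = 76.0 + j1760 Ω, |Z₁| = 1760 Ω
Branch 2 (−jX_C): Z₂ = −j2030 Ω
Parallel: Z = Z₁Z₂/(Z₁+Z₂), |Z| = 12800 Ω, ∠Z = 71.8°

71.8°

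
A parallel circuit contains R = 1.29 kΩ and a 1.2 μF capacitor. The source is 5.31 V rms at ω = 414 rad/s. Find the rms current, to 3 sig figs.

X_C = 1/(ωC) = 2010 Ω
Parallel: admittances add. Y = 1/R + jωC
Y = (0.000775 + j0.000497) S
|Y| = 0.000921 S → |Z| = 1/|Y| = 1090 Ω, ∠Z = −∠Y = -32.7°
I = V/|Z| = 5.31/1090 = 4.89 mA

4.89 mA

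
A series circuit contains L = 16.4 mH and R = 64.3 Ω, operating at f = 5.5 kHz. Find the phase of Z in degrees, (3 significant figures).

ω = 2πf = 34560 rad/s
X_L = ωL = 567 Ω
Z = 64.3 + j567 Ω
|Z| = √(64.3² + 567²) = 570 Ω
∠Z = arctan(567/64.3) = 83.5°

83.5°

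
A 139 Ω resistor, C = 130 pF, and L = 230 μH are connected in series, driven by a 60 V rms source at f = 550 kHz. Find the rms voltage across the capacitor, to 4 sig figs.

ω = 2πf = 3.456e+06 rad/s
X_L = ωL = 794.8 Ω
X_C = 1/(ωC) = 2226 Ω
Net reactance X = X_L − X_C = -1431 Ω
Z = 139.0 − j1431 Ω
|Z| = √(139.0² + 1431²) = 1438 Ω
I = V/|Z| = 41.73 mA
V_C = I·|Z_C| = 0.04173 × 2226 = 92.89 V

92.89 V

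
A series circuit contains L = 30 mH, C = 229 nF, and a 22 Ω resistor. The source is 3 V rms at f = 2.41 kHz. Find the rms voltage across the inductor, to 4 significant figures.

8.144 V

ω = 2πf = 15140 rad/s
X_L = ωL = 454.3 Ω
X_C = 1/(ωC) = 288.4 Ω
Net reactance X = X_L − X_C = 165.9 Ω
Z = 22.00 + j165.9 Ω
|Z| = √(22.00² + 165.9²) = 167.3 Ω
I = V/|Z| = 17.93 mA
V_L = I·|Z_L| = 0.01793 × 454.3 = 8.144 V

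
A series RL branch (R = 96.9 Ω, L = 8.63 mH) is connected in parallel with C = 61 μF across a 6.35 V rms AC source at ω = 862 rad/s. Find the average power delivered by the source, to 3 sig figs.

X_L = ωL = 7.44 Ω
X_C = 1/(ωC) = 19.0 Ω
Branch 1 (R+jX_L): Z₁ = 96.9 + j7.44 Ω, |Z₁| = 97.2 Ω
Branch 2 (−jX_C): Z₂ = −j19.0 Ω
Parallel: Z = Z₁Z₂/(Z₁+Z₂), |Z| = 18.9 Ω, ∠Z = -78.8°
I = V/|Z| = 335 mA
P = VI cos φ = 6.35 × 0.335 × cos(-78.8°) = 414 mW

414 mW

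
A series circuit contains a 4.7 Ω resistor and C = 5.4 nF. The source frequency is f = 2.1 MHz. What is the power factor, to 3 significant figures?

0.318

ω = 2πf = 1.319e+07 rad/s
X_C = 1/(ωC) = 14.0 Ω
Z = 4.70 − j14.0 Ω
|Z| = √(4.70² + 14.0²) = 14.8 Ω
∠Z = arctan(-14.0/4.70) = -71.5°
cos φ = cos(-71.5°) = 0.318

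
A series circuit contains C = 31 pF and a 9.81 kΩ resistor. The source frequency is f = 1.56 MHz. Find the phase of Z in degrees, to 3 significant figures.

-18.5°

ω = 2πf = 9.802e+06 rad/s
X_C = 1/(ωC) = 3290 Ω
Z = 9810 − j3290 Ω
|Z| = √(9810² + 3290²) = 10300 Ω
∠Z = arctan(-3290/9810) = -18.5°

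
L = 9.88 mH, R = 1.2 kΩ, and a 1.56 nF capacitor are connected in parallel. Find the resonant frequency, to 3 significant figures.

ω₀ = 1/√(LC) = 1/√(0.00988 × 1.56e-09) = 254700 rad/s
f₀ = ω₀/(2π) = 40.5 kHz

40.5 kHz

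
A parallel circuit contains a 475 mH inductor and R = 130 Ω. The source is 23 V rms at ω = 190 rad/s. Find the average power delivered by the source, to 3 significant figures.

4.07 W

X_L = ωL = 90.2 Ω
Parallel: admittances add. Y = 1/R + 1/(jωL)
Y = (0.00769 − j0.0111) S
|Y| = 0.0135 S → |Z| = 1/|Y| = 74.1 Ω, ∠Z = −∠Y = 55.2°
I = V/|Z| = 310 mA
P = VI cos φ = 23 × 0.310 × cos(55.2°) = 4.07 W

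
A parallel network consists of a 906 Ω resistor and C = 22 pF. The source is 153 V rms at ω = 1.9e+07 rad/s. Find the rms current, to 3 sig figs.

181 mA

X_C = 1/(ωC) = 2390 Ω
Parallel: admittances add. Y = 1/R + jωC
Y = (0.00110 + j0.000418) S
|Y| = 0.00118 S → |Z| = 1/|Y| = 847 Ω, ∠Z = −∠Y = -20.7°
I = V/|Z| = 153/847 = 181 mA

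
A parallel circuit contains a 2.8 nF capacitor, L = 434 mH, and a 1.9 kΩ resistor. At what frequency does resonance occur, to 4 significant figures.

4.566 kHz

ω₀ = 1/√(LC) = 1/√(0.434 × 2.8e-09) = 28690 rad/s
f₀ = ω₀/(2π) = 4.566 kHz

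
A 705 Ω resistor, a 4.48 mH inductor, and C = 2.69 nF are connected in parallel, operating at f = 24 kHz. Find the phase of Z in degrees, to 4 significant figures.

37.15°

ω = 2πf = 150800 rad/s
X_L = ωL = 675.6 Ω
X_C = 1/(ωC) = 2465 Ω
Parallel: admittances add. Y = 1/R + 1/(jωL) + jωC
Y = (0.001418 − j0.001075) S
|Y| = 0.001780 S → |Z| = 1/|Y| = 561.9 Ω, ∠Z = −∠Y = 37.15°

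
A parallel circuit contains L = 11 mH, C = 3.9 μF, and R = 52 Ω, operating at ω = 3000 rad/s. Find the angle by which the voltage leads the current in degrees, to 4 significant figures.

X_L = ωL = 33.00 Ω
X_C = 1/(ωC) = 85.47 Ω
Parallel: admittances add. Y = 1/R + 1/(jωL) + jωC
Y = (0.01923 − j0.01860) S
|Y| = 0.02676 S → |Z| = 1/|Y| = 37.37 Ω, ∠Z = −∠Y = 44.05°

44.05°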